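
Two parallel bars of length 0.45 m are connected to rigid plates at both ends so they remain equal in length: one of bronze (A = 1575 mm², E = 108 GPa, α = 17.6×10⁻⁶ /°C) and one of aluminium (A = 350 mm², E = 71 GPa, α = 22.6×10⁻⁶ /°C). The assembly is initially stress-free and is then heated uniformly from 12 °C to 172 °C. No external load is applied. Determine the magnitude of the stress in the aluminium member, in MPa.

σ ≈ 49.6 MPa (compressive)

The aluminium has the larger α, so on heating it would change length more than the bronze if both were free. The rigid plates force a common final length, so the aluminium is put into compression and the bronze into tension, with equal and opposite forces P (no external load).
Compatibility of the two members (thermal + elastic change equal): (α₁ − α₂)ΔT = P·[1/(A₁E₁) + 1/(A₂E₂)].
|α₁ − α₂|·ΔT = 5×10⁻⁶ × 160 = 0.0008.
1/(A₁E₁) + 1/(A₂E₂) = 1/(1575×108×10³) + 1/(350×71×10³) = 4.612×10⁻⁸ N⁻¹.
So P = 0.0008 / 4.612×10⁻⁸ = 17.35 kN.
σ_{aluminium} = P/A₂ = 17350/350 = 49.56 MPa, compressive.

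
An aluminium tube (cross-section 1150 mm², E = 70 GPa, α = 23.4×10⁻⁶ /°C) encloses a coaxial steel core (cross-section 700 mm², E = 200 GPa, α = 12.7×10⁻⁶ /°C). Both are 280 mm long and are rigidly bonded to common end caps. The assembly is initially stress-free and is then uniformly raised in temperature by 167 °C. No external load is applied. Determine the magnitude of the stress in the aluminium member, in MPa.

σ ≈ 79.4 MPa (compressive)

The aluminium has the larger α, so on heating it would change length more than the steel if both were free. The rigid plates force a common final length, so the aluminium is put into compression and the steel into tension, with equal and opposite forces P (no external load).
Equating the net (thermal + elastic) strains gives |α₁ − α₂|·ΔT = P·[1/(A₁E₁) + 1/(A₂E₂)].
|α₁ − α₂|·ΔT = 10.7×10⁻⁶ × 167 = 0.001787.
1/(A₁E₁) + 1/(A₂E₂) = 1/(1150×70×10³) + 1/(700×200×10³) = 1.957×10⁻⁸ N⁻¹.
So P = 0.001787 / 1.957×10⁻⁸ = 91.33 kN.
σ_{aluminium} = P/A₁ = 91330/1150 = 79.42 MPa, compressive.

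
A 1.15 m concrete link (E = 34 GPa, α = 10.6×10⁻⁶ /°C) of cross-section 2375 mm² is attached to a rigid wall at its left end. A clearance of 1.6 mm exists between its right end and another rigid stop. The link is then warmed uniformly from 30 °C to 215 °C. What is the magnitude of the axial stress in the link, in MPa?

σ ≈ 19.4 MPa (compressive)

If the wall were absent the link would grow by αΔT L = 10.6×10⁻⁶ × 185 × 1150 = 2.255 mm.
The gap closes (δ_free > 1.6 mm) and the wall then resists a further 2.255 − 1.6 = 0.6551 mm of expansion.
That suppressed elongation corresponds to σ = E·Δ/L = 34×10³ × 0.6551/1150 = 19.37 MPa.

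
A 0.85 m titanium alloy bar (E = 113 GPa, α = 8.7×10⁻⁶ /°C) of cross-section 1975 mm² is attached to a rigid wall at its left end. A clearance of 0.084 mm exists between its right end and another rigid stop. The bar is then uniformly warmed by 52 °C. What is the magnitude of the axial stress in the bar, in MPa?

If the wall were absent the bar would grow by αΔT L = 8.7×10⁻⁶ × 52 × 850 = 0.3845 mm.
After closing the 0.084 mm clearance, 0.3845 − 0.084 = 0.3005 mm of expansion remains to be suppressed by the wall.
So σ = E(δ_free − g)/L = 113×10³ × 0.3005/850 = 39.95 MPa.

σ ≈ 40 MPa (compressive)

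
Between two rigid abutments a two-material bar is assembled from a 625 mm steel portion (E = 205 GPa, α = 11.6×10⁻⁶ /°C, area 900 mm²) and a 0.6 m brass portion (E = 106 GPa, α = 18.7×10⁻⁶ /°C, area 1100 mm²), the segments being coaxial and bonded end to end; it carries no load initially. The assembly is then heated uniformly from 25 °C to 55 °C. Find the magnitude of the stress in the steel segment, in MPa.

If the supports were absent, the total length change would be Σ αᵢΔT Lᵢ = 11.6×10⁻⁶×30×625 + 18.7×10⁻⁶×30×600 = 0.5541 mm.
Since the ends are fixed, an axial force P builds up, equal in every segment, with P · Σ Lᵢ/(AᵢEᵢ) = δ_free.
Σ Lᵢ/(AᵢEᵢ) = 625/(900×205×10³) + 600/(1100×106×10³) = 8.533×10⁻⁶ mm/N.
P = 0.5541 / 8.533×10⁻⁶ = 64930 N = 64.93 kN, compressive.
σ_{steel} = P / A = 64930 / 900 = 72.15 MPa.

σ ≈ 72.1 MPa (compressive)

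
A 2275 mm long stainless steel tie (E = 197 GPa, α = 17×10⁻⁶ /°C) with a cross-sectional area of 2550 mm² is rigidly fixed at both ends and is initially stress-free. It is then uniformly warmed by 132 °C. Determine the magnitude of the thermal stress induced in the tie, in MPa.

The supports are rigid, so the total axial strain is zero. The restrained thermal strain is ε = αΔT = 17×10⁻⁶ × 132 = 2244×10⁻⁶.
Hence σ = E·αΔT = 197×10³ × 2244×10⁻⁶ = 442.1 MPa, compressive.

σ ≈ 442 MPa (compressive)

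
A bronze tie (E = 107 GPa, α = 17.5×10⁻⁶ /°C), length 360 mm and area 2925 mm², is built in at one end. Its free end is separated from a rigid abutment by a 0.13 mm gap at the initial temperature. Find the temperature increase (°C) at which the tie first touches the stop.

The gap closes when αΔT L = 0.13 mm, since the tie is still unstressed at that instant.
So ΔT = g/(αL) = 0.13/(17.5×10⁻⁶ × 360) = 20.63 °C.

ΔT ≈ 20.6 °C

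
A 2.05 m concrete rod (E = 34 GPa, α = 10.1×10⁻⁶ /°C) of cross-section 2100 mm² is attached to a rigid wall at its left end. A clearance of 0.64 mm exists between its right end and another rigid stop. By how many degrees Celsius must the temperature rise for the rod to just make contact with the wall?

ΔT ≈ 30.9 °C

The gap closes when αΔT L = 0.64 mm, since the rod is still unstressed at that instant.
ΔT = 0.64 / (10.1×10⁻⁶ × 2050) = 30.91 °C.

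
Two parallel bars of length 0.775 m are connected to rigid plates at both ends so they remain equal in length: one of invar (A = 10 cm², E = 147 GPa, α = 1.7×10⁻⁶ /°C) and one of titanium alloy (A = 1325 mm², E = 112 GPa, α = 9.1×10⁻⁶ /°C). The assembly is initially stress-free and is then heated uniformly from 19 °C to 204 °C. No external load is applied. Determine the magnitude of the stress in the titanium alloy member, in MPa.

The titanium alloy has the larger α, so on heating it would change length more than the invar if both were free. The rigid plates force a common final length, so the titanium alloy is put into compression and the invar into tension, with equal and opposite forces P (no external load).
Equating the net (thermal + elastic) strains gives |α₁ − α₂|·ΔT = P·[1/(A₁E₁) + 1/(A₂E₂)].
|α₁ − α₂|·ΔT = 7.4×10⁻⁶ × 185 = 0.001369.
1/(A₁E₁) + 1/(A₂E₂) = 1/(1000×147×10³) + 1/(1325×112×10³) = 1.354×10⁻⁸ N⁻¹.
So P = 0.001369 / 1.354×10⁻⁸ = 101.1 kN.
σ_{titanium alloy} = P/A₂ = 101100/1325 = 76.3 MPa, compressive.

σ ≈ 76.3 MPa (compressive)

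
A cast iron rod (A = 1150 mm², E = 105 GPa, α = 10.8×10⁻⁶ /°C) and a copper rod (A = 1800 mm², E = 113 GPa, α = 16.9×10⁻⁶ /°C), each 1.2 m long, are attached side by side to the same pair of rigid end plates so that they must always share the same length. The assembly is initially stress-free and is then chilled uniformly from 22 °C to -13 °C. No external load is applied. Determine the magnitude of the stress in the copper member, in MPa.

Both members must finish at the same length. With the larger α, the copper tends to over-contract; the plates restrain it, putting the copper in tension and the cast iron in compression. With no external load the two internal forces are equal and opposite, magnitude P.
Compatibility of the two members (thermal + elastic change equal): (α₁ − α₂)ΔT = P·[1/(A₁E₁) + 1/(A₂E₂)].
|α₁ − α₂|·ΔT = 6.1×10⁻⁶ × 35 = 0.0002135.
1/(A₁E₁) + 1/(A₂E₂) = 1/(1150×105×10³) + 1/(1800×113×10³) = 1.32×10⁻⁸ N⁻¹.
So P = 0.0002135 / 1.32×10⁻⁸ = 16.18 kN.
σ_{copper} = P/A₂ = 16180/1800 = 8.987 MPa, tensile.

σ ≈ 8.99 MPa (tensile)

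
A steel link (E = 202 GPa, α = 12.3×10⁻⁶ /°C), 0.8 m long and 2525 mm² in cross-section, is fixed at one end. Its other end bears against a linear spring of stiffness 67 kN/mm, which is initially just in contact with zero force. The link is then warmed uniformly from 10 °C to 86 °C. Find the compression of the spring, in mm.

δ ≈ 0.677 mm

If the spring were absent the link would lengthen by αΔT L = 12.3×10⁻⁶ × 76 × 800 = 0.7478 mm.
With a force P in the spring, the elastic change of the link is PL/(AE) and that of the spring is P/k; compatibility requires their sum to equal δ_free.
So P = δ_free / [L/(AE) + 1/k] = 0.7478 / [ 800/(2525×202×10³) + 1/(67×10³) ].
P = 0.7478 / 1.649×10⁻⁵ = 45340 N.
Spring compression = P/k = 45340/(67×10³) = 0.6767 mm.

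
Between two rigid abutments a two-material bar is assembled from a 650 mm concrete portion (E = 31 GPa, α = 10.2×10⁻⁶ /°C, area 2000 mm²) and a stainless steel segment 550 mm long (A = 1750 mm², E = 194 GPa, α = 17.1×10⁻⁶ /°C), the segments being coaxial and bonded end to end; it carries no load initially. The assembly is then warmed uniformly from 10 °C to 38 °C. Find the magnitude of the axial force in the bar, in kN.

P ≈ 37.1 kN (compressive)

With the walls removed the bar would change length by δ_free = Σ αᵢΔT Lᵢ = 10.2×10⁻⁶×28×650 + 17.1×10⁻⁶×28×550 = 0.449 mm.
The rigid supports impose zero overall length change; the single axial force P common to all segments must satisfy P Σ Lᵢ/(AᵢEᵢ) = δ_free.
The series flexibility is Σ Lᵢ/(AᵢEᵢ) = 650/(2000×31×10³) + 550/(1750×194×10³) = 1.21×10⁻⁵ mm/N.
So P = 0.449 / 1.21×10⁻⁵ = 37.09 kN, compressive.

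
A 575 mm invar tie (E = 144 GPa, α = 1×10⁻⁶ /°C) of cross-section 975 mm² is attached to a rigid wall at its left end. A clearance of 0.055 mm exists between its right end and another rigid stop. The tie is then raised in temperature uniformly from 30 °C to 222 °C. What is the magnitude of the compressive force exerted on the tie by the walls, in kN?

P ≈ 13.5 kN

Unrestrained expansion: δ_free = αΔT L = 1×10⁻⁶ × 192 × 575 = 0.1104 mm.
This exceeds the 0.055 mm gap, so the wall pushes back. The portion of expansion that must be recovered elastically is δ_free − gap = 0.1104 − 0.055 = 0.0554 mm.
So σ = E(δ_free − g)/L = 144×10³ × 0.0554/575 = 13.87 MPa.
Force on the wall = σA = 13.87 × 975 mm² = 13.53 kN.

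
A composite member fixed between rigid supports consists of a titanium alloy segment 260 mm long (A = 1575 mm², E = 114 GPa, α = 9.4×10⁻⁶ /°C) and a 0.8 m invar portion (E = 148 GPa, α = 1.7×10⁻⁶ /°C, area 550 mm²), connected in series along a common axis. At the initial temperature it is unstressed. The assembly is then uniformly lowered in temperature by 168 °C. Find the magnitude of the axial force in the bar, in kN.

P ≈ 56.7 kN (tensile)

With the walls removed the bar would change length by δ_free = Σ αᵢΔT Lᵢ = 9.4×10⁻⁶×168×260 + 1.7×10⁻⁶×168×800 = 0.6391 mm.
Since the ends are fixed, an axial force P builds up, equal in every segment, with P · Σ Lᵢ/(AᵢEᵢ) = δ_free.
The series flexibility is Σ Lᵢ/(AᵢEᵢ) = 260/(1575×114×10³) + 800/(550×148×10³) = 1.128×10⁻⁵ mm/N.
P = 0.6391 / 1.128×10⁻⁵ = 56680 N = 56.68 kN, tensile.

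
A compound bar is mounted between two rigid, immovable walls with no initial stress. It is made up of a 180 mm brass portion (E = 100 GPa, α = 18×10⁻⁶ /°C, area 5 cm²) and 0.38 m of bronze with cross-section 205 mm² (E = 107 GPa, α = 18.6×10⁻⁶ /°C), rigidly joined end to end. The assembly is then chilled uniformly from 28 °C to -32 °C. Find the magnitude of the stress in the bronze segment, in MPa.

σ ≈ 144 MPa (tensile)

If the supports were absent, the total length change would be Σ αᵢΔT Lᵢ = 18×10⁻⁶×60×180 + 18.6×10⁻⁶×60×380 = 0.6185 mm.
The walls prevent any net length change, so an axial force P (same in every segment) develops. Compatibility: P · Σ Lᵢ/(AᵢEᵢ) = δ_free.
Σ Lᵢ/(AᵢEᵢ) = 180/(500×100×10³) + 380/(205×107×10³) = 2.092×10⁻⁵ mm/N.
P = 0.6185 / 2.092×10⁻⁵ = 29560 N = 29.56 kN, tensile.
σ_{bronze} = P / A = 29560 / 205 = 144.2 MPa.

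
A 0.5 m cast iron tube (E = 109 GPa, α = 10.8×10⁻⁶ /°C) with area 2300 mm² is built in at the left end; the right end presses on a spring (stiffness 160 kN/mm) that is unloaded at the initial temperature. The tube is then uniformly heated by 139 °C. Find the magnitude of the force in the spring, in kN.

P ≈ 91 kN

The unrestrained thermal change is αΔT L = 10.8×10⁻⁶ × 139 × 500 = 0.7506 mm.
With a force P in the spring, the elastic change of the tube is PL/(AE) and that of the spring is P/k; compatibility requires their sum to equal δ_free.
P [ L/(AE) + 1/k ] = δ_free → P [ 500/(2300×109×10³) + 1/(160×10³) ] = 0.7506.
P = 0.7506 / 8.244×10⁻⁶ = 91040 N.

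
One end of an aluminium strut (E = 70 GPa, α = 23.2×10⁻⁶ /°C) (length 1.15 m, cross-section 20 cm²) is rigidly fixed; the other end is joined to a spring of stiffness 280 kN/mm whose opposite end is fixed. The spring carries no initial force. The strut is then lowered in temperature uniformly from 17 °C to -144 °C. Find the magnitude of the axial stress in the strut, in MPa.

The unrestrained thermal change is αΔT L = 23.2×10⁻⁶ × 161 × 1150 = 4.295 mm.
Let P be the tensile force in the spring. The strut extends elastically by PL/(AE) and the spring stretches by P/k; together these equal δ_free.
So P = δ_free / [L/(AE) + 1/k] = 4.295 / [ 1150/(2000×70×10³) + 1/(280×10³) ].
P = 4.295 / 1.179×10⁻⁵ = 364500 N.
σ = P/A = 364500/2000 = 182.2 MPa.

σ ≈ 182 MPa (tensile)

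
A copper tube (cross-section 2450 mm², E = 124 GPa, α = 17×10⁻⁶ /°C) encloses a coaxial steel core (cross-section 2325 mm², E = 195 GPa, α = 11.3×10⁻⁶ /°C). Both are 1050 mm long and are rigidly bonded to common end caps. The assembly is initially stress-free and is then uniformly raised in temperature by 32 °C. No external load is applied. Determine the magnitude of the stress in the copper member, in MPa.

σ ≈ 13.5 MPa (compressive)

The copper has the larger α, so on heating it would change length more than the steel if both were free. The rigid plates force a common final length, so the copper is put into compression and the steel into tension, with equal and opposite forces P (no external load).
Setting the final lengths equal and cancelling L: (α₁ − α₂)ΔT = P/(A₁E₁) + P/(A₂E₂).
|α₁ − α₂|·ΔT = 5.7×10⁻⁶ × 32 = 0.0001824.
1/(A₁E₁) + 1/(A₂E₂) = 1/(2450×124×10³) + 1/(2325×195×10³) = 5.497×10⁻⁹ N⁻¹.
So P = 0.0001824 / 5.497×10⁻⁹ = 33.18 kN.
σ_{copper} = P/A₁ = 33180/2450 = 13.54 MPa, compressive.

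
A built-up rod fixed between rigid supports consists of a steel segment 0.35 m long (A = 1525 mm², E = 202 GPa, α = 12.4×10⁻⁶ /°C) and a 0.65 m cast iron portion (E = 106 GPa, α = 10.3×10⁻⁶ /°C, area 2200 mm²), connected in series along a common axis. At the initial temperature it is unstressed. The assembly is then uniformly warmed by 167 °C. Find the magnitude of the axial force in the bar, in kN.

P ≈ 470 kN (compressive)

Free thermal expansion of the whole bar: Σ αᵢΔT Lᵢ = 12.4×10⁻⁶×167×350 + 10.3×10⁻⁶×167×650 = 1.843 mm.
The walls prevent any net length change, so an axial force P (same in every segment) develops. Compatibility: P · Σ Lᵢ/(AᵢEᵢ) = δ_free.
The series flexibility is Σ Lᵢ/(AᵢEᵢ) = 350/(1525×202×10³) + 650/(2200×106×10³) = 3.923×10⁻⁶ mm/N.
P = 1.843 / 3.923×10⁻⁶ = 469700 N = 469.7 kN, compressive.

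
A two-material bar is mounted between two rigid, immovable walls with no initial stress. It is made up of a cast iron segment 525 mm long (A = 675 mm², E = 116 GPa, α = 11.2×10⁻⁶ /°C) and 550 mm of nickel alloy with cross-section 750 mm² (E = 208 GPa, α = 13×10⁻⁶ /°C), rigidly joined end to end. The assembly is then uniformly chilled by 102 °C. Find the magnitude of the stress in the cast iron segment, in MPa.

σ ≈ 192 MPa (tensile)

With the walls removed the bar would change length by δ_free = Σ αᵢΔT Lᵢ = 11.2×10⁻⁶×102×525 + 13×10⁻⁶×102×550 = 1.329 mm.
The walls prevent any net length change, so an axial force P (same in every segment) develops. Compatibility: P · Σ Lᵢ/(AᵢEᵢ) = δ_free.
The series flexibility is Σ Lᵢ/(AᵢEᵢ) = 525/(675×116×10³) + 550/(750×208×10³) = 1.023×10⁻⁵ mm/N.
P = 1.329 / 1.023×10⁻⁵ = 129900 N = 129.9 kN, tensile.
σ_{cast iron} = P / A = 129900 / 675 = 192.5 MPa.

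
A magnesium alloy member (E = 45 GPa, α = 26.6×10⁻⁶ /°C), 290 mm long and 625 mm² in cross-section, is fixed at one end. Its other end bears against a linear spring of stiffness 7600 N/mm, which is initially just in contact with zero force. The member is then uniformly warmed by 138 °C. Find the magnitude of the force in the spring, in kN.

P ≈ 7.5 kN

The unrestrained thermal change is αΔT L = 26.6×10⁻⁶ × 138 × 290 = 1.065 mm.
Let P be the compressive force at the spring. The member shortens elastically by PL/(AE) and the spring compresses by P/k; together these equal δ_free.
So P = δ_free / [L/(AE) + 1/k] = 1.065 / [ 290/(625×45×10³) + 1/(7600) ].
P = 1.065 / 0.0001419 = 7503 N.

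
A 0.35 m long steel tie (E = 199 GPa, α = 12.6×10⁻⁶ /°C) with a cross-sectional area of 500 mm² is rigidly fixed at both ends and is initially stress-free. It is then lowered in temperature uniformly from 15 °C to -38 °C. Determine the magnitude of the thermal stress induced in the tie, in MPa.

The supports are rigid, so the total axial strain is zero. The restrained thermal strain is ε = αΔT = 12.6×10⁻⁶ × 53 = 667.8×10⁻⁶.
Hence σ = E·αΔT = 199×10³ × 667.8×10⁻⁶ = 132.9 MPa, tensile.

σ ≈ 133 MPa (tensile)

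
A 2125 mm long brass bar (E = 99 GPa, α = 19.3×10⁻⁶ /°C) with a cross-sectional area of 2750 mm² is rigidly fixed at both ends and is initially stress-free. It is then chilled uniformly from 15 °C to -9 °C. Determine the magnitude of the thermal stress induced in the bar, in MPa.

σ ≈ 45.9 MPa (tensile)

With length fixed, the mechanical strain must cancel the thermal strain αΔT = 19.3×10⁻⁶ × 24 = 463.2×10⁻⁶.
Hence σ = E·αΔT = 99×10³ × 463.2×10⁻⁶ = 45.86 MPa, tensile.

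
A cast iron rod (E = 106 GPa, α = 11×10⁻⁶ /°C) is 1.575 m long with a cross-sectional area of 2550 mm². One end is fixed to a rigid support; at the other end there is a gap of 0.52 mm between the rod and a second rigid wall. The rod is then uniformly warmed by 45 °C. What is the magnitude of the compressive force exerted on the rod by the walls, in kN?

Unrestrained expansion: δ_free = αΔT L = 11×10⁻⁶ × 45 × 1575 = 0.7796 mm.
This exceeds the 0.52 mm gap, so the wall pushes back. The portion of expansion that must be recovered elastically is δ_free − gap = 0.7796 − 0.52 = 0.2596 mm.
Compatibility: PL/(AE) = 0.2596 mm, so σ = P/A = E × (0.2596/1575) = 17.47 MPa.
P = σA = 17.47 × 2550 = 44.56 kN.

P ≈ 44.6 kN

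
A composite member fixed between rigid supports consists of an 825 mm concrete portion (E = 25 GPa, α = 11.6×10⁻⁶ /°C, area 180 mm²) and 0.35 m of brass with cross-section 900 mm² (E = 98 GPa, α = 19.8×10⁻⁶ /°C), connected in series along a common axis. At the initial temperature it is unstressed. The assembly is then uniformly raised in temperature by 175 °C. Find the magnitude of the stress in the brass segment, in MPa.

Free thermal expansion of the whole bar: Σ αᵢΔT Lᵢ = 11.6×10⁻⁶×175×825 + 19.8×10⁻⁶×175×350 = 2.887 mm.
The rigid supports impose zero overall length change; the single axial force P common to all segments must satisfy P Σ Lᵢ/(AᵢEᵢ) = δ_free.
The series flexibility is Σ Lᵢ/(AᵢEᵢ) = 825/(180×25×10³) + 350/(900×98×10³) = 0.0001873 mm/N.
Hence P = δ_free / Σ(L/AE) = 2.887/0.0001873 = 15.42 kN (compressive).
σ_{brass} = P / A = 15420 / 900 = 17.13 MPa.

σ ≈ 17.1 MPa (compressive)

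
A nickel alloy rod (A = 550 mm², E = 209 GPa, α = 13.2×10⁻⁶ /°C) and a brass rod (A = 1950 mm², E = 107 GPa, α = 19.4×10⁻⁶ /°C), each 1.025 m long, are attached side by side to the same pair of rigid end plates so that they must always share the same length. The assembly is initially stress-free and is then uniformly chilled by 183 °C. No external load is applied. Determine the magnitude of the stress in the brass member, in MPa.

Both members must finish at the same length. With the larger α, the brass tends to over-contract; the plates restrain it, putting the brass in tension and the nickel alloy in compression. With no external load the two internal forces are equal and opposite, magnitude P.
Equating the net (thermal + elastic) strains gives |α₁ − α₂|·ΔT = P·[1/(A₁E₁) + 1/(A₂E₂)].
|α₁ − α₂|·ΔT = 6.2×10⁻⁶ × 183 = 0.001135.
1/(A₁E₁) + 1/(A₂E₂) = 1/(550×209×10³) + 1/(1950×107×10³) = 1.349×10⁻⁸ N⁻¹.
So P = 0.001135 / 1.349×10⁻⁸ = 84.09 kN.
σ_{brass} = P/A₂ = 84090/1950 = 43.12 MPa, tensile.

σ ≈ 43.1 MPa (tensile)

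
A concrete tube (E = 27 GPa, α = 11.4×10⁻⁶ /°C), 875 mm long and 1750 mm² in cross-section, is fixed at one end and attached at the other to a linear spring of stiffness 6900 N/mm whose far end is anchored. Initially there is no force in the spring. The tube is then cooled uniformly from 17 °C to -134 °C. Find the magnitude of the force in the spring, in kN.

If the spring were absent the tube would shorten by αΔT L = 11.4×10⁻⁶ × 151 × 875 = 1.506 mm.
Let P be the tensile force in the spring. The tube extends elastically by PL/(AE) and the spring stretches by P/k; together these equal δ_free.
P [ L/(AE) + 1/k ] = δ_free → P [ 875/(1750×27×10³) + 1/(6900) ] = 1.506.
P = 1.506 / 0.0001634 = 9215 N.

P ≈ 9.22 kN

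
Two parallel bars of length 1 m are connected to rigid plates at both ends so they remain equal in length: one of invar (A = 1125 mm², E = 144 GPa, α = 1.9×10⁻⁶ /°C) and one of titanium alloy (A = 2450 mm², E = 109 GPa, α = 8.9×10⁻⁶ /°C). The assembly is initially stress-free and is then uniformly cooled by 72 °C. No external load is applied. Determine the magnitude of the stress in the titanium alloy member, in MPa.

The titanium alloy has the larger α, so on cooling it would change length more than the invar if both were free. The rigid plates force a common final length, so the titanium alloy is put into tension and the invar into compression, with equal and opposite forces P (no external load).
Equating the net (thermal + elastic) strains gives |α₁ − α₂|·ΔT = P·[1/(A₁E₁) + 1/(A₂E₂)].
|α₁ − α₂|·ΔT = 7×10⁻⁶ × 72 = 0.000504.
1/(A₁E₁) + 1/(A₂E₂) = 1/(1125×144×10³) + 1/(2450×109×10³) = 9.917×10⁻⁹ N⁻¹.
P = 0.000504 / 9.917×10⁻⁹ = 50820 N = 50.82 kN.
σ_{titanium alloy} = P/A₂ = 50820/2450 = 20.74 MPa, tensile.

σ ≈ 20.7 MPa (tensile)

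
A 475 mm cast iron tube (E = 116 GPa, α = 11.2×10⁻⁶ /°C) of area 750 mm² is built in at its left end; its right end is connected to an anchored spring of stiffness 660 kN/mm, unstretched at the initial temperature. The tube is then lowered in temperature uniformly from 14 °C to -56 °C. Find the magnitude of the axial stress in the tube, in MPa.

σ ≈ 71.2 MPa (tensile)

If the spring were absent the tube would shorten by αΔT L = 11.2×10⁻⁶ × 70 × 475 = 0.3724 mm.
Let P be the tensile force in the spring. The tube extends elastically by PL/(AE) and the spring stretches by P/k; together these equal δ_free.
So P = δ_free / [L/(AE) + 1/k] = 0.3724 / [ 475/(750×116×10³) + 1/(660×10³) ].
P = 0.3724 / 6.975×10⁻⁶ = 53390 N.
σ = P/A = 53390/750 = 71.19 MPa.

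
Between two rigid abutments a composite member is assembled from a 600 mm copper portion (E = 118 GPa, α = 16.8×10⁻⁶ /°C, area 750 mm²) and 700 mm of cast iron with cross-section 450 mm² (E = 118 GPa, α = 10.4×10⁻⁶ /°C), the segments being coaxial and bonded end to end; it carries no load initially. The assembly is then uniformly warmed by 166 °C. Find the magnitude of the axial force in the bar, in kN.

P ≈ 144 kN (compressive)

Free thermal expansion of the whole bar: Σ αᵢΔT Lᵢ = 16.8×10⁻⁶×166×600 + 10.4×10⁻⁶×166×700 = 2.882 mm.
Since the ends are fixed, an axial force P builds up, equal in every segment, with P · Σ Lᵢ/(AᵢEᵢ) = δ_free.
Σ Lᵢ/(AᵢEᵢ) = 600/(750×118×10³) + 700/(450×118×10³) = 1.996×10⁻⁵ mm/N.
Hence P = δ_free / Σ(L/AE) = 2.882/1.996×10⁻⁵ = 144.4 kN (compressive).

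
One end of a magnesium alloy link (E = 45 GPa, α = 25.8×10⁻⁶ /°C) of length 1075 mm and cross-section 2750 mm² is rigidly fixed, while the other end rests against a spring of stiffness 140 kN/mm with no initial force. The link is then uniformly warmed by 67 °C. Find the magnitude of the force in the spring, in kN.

P ≈ 117 kN

Free thermal expansion: δ_free = αΔT L = 25.8×10⁻⁶ × 67 × 1075 = 1.858 mm.
With a force P in the spring, the elastic change of the link is PL/(AE) and that of the spring is P/k; compatibility requires their sum to equal δ_free.
So P = δ_free / [L/(AE) + 1/k] = 1.858 / [ 1075/(2750×45×10³) + 1/(140×10³) ].
P = 1.858 / 1.583×10⁻⁵ = 117400 N.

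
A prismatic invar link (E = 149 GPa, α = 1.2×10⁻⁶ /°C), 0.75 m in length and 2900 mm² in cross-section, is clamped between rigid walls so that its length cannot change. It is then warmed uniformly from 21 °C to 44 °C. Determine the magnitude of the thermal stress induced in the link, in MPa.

The supports are rigid, so the total axial strain is zero. The restrained thermal strain is ε = αΔT = 1.2×10⁻⁶ × 23 = 27.6×10⁻⁶.
Hence σ = E·αΔT = 149×10³ × 27.6×10⁻⁶ = 4.112 MPa, compressive.

σ ≈ 4.11 MPa (compressive)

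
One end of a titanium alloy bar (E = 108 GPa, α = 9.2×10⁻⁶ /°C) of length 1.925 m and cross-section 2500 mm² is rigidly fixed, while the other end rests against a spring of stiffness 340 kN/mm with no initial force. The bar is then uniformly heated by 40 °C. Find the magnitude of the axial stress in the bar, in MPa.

σ ≈ 28.1 MPa (compressive)

Free thermal expansion: δ_free = αΔT L = 9.2×10⁻⁶ × 40 × 1925 = 0.7084 mm.
With a force P in the spring, the elastic change of the bar is PL/(AE) and that of the spring is P/k; compatibility requires their sum to equal δ_free.
P [ L/(AE) + 1/k ] = δ_free → P [ 1925/(2500×108×10³) + 1/(340×10³) ] = 0.7084.
P = 0.7084 / 1.007×10⁻⁵ = 70340 N.
σ = P/A = 70340/2500 = 28.14 MPa.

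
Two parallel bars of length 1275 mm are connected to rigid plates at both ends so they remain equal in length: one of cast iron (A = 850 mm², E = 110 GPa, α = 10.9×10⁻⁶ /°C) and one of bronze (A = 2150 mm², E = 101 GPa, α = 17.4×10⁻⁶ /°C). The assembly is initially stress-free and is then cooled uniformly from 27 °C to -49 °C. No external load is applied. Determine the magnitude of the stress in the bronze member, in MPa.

The bronze has the larger α, so on cooling it would change length more than the cast iron if both were free. The rigid plates force a common final length, so the bronze is put into tension and the cast iron into compression, with equal and opposite forces P (no external load).
Setting the final lengths equal and cancelling L: (α₁ − α₂)ΔT = P/(A₁E₁) + P/(A₂E₂).
|α₁ − α₂|·ΔT = 6.5×10⁻⁶ × 76 = 0.000494.
1/(A₁E₁) + 1/(A₂E₂) = 1/(850×110×10³) + 1/(2150×101×10³) = 1.53×10⁻⁸ N⁻¹.
P = 0.000494 / 1.53×10⁻⁸ = 32290 N = 32.29 kN.
σ_{bronze} = P/A₂ = 32290/2150 = 15.02 MPa, tensile.

σ ≈ 15 MPa (tensile)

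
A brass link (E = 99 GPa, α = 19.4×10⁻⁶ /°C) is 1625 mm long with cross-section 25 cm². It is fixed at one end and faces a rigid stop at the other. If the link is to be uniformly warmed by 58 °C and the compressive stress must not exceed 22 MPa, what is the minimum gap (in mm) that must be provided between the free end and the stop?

g ≈ 1.47 mm

With no wall the link would lengthen by αΔT L = 19.4×10⁻⁶ × 58 × 1625 = 1.828 mm.
A stress of 22 MPa corresponds to the wall pushing the link back by σL/E = 22×1625/(99×10³) = 0.3611 mm.
The gap must absorb the remainder: g_min = 1.828 − 0.3611 = 1.467 mm.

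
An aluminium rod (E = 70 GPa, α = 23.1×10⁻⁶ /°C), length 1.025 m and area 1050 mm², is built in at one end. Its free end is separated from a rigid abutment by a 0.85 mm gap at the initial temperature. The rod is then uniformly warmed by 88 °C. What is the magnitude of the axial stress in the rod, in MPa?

Free thermal elongation = αΔT L = 23.1×10⁻⁶ × 88 × 1025 = 2.084 mm.
The gap closes (δ_free > 0.85 mm) and the wall then resists a further 2.084 − 0.85 = 1.234 mm of expansion.
Compatibility: PL/(AE) = 1.234 mm, so σ = P/A = E × (1.234/1025) = 84.25 MPa.

σ ≈ 84.2 MPa (compressive)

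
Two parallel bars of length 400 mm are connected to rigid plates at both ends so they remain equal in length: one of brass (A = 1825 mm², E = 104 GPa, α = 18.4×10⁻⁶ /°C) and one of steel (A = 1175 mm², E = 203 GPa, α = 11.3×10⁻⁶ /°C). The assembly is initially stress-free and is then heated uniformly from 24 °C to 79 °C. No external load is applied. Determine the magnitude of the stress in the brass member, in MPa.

Both members must finish at the same length. With the larger α, the brass tends to over-expand; the plates restrain it, putting the brass in compression and the steel in tension. With no external load the two internal forces are equal and opposite, magnitude P.
Compatibility of the two members (thermal + elastic change equal): (α₁ − α₂)ΔT = P·[1/(A₁E₁) + 1/(A₂E₂)].
|α₁ − α₂|·ΔT = 7.1×10⁻⁶ × 55 = 0.0003905.
1/(A₁E₁) + 1/(A₂E₂) = 1/(1825×104×10³) + 1/(1175×203×10³) = 9.461×10⁻⁹ N⁻¹.
So P = 0.0003905 / 9.461×10⁻⁹ = 41.27 kN.
σ_{brass} = P/A₁ = 41270/1825 = 22.62 MPa, compressive.

σ ≈ 22.6 MPa (compressive)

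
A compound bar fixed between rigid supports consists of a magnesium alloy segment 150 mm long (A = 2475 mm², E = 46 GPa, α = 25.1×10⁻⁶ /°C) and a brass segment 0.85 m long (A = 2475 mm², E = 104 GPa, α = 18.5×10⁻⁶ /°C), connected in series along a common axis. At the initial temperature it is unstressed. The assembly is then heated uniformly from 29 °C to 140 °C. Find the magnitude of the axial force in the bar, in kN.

P ≈ 468 kN (compressive)

With the walls removed the bar would change length by δ_free = Σ αᵢΔT Lᵢ = 25.1×10⁻⁶×111×150 + 18.5×10⁻⁶×111×850 = 2.163 mm.
The rigid supports impose zero overall length change; the single axial force P common to all segments must satisfy P Σ Lᵢ/(AᵢEᵢ) = δ_free.
The series flexibility is Σ Lᵢ/(AᵢEᵢ) = 150/(2475×46×10³) + 850/(2475×104×10³) = 4.62×10⁻⁶ mm/N.
Hence P = δ_free / Σ(L/AE) = 2.163/4.62×10⁻⁶ = 468.3 kN (compressive).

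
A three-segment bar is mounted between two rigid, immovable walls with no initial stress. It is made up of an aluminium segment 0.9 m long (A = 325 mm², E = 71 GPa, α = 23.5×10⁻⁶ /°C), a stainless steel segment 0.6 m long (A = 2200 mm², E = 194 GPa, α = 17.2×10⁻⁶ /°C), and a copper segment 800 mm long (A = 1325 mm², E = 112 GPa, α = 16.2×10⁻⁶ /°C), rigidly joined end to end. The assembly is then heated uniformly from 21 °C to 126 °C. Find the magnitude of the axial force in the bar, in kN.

If the supports were absent, the total length change would be Σ αᵢΔT Lᵢ = 23.5×10⁻⁶×105×900 + 17.2×10⁻⁶×105×600 + 16.2×10⁻⁶×105×800 = 4.665 mm.
The walls prevent any net length change, so an axial force P (same in every segment) develops. Compatibility: P · Σ Lᵢ/(AᵢEᵢ) = δ_free.
The series flexibility is Σ Lᵢ/(AᵢEᵢ) = 900/(325×71×10³) + 600/(2200×194×10³) + 800/(1325×112×10³) = 4.58×10⁻⁵ mm/N.
Hence P = δ_free / Σ(L/AE) = 4.665/4.58×10⁻⁵ = 101.9 kN (compressive).

P ≈ 102 kN (compressive)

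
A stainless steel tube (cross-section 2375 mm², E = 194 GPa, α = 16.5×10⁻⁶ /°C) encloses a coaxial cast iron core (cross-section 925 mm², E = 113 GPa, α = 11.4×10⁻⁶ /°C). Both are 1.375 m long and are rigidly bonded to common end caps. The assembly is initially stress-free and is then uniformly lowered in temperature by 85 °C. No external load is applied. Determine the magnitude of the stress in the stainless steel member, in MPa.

σ ≈ 15.6 MPa (tensile)

Both members must finish at the same length. With the larger α, the stainless steel tends to over-contract; the plates restrain it, putting the stainless steel in tension and the cast iron in compression. With no external load the two internal forces are equal and opposite, magnitude P.
Compatibility of the two members (thermal + elastic change equal): (α₁ − α₂)ΔT = P·[1/(A₁E₁) + 1/(A₂E₂)].
|α₁ − α₂|·ΔT = 5.1×10⁻⁶ × 85 = 0.0004335.
1/(A₁E₁) + 1/(A₂E₂) = 1/(2375×194×10³) + 1/(925×113×10³) = 1.174×10⁻⁸ N⁻¹.
P = 0.0004335 / 1.174×10⁻⁸ = 36930 N = 36.93 kN.
σ_{stainless steel} = P/A₁ = 36930/2375 = 15.55 MPa, tensile.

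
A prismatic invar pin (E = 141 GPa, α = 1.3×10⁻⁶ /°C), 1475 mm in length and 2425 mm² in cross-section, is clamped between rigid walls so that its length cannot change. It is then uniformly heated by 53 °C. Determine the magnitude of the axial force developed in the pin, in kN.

P ≈ 23.6 kN (compressive)

The ends cannot move, so σ = EαΔT = 141×10³ × 1.3×10⁻⁶ × 53 = 9.715 MPa.
Then P = σA = 9.715 × 2425 mm² = 23.56 kN, compressive.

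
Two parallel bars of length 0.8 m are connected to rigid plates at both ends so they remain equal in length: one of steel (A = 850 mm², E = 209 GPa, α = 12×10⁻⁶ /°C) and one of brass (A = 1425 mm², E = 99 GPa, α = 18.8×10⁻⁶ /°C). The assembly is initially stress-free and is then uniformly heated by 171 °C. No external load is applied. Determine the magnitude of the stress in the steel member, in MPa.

σ ≈ 108 MPa (tensile)

Equilibrium of a rigid end plate with no external load gives equal and opposite internal forces ±P in the two members. Since α_{brass} > α_{steel}, heating drives the brass into compression and the steel into tension.
Equating the net (thermal + elastic) strains gives |α₁ − α₂|·ΔT = P·[1/(A₁E₁) + 1/(A₂E₂)].
|α₁ − α₂|·ΔT = 6.8×10⁻⁶ × 171 = 0.001163.
1/(A₁E₁) + 1/(A₂E₂) = 1/(850×209×10³) + 1/(1425×99×10³) = 1.272×10⁻⁸ N⁻¹.
P = 0.001163 / 1.272×10⁻⁸ = 91430 N = 91.43 kN.
σ_{steel} = P/A₁ = 91430/850 = 107.6 MPa, tensile.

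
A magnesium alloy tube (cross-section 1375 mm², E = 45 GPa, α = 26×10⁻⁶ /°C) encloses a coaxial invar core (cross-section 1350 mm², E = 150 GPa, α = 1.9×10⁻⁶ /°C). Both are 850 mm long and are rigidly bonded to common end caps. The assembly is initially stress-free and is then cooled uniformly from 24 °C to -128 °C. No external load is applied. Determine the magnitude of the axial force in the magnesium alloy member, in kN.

Equilibrium of a rigid end plate with no external load gives equal and opposite internal forces ±P in the two members. Since α_{magnesium alloy} > α_{invar}, cooling drives the magnesium alloy into tension and the invar into compression.
Compatibility of the two members (thermal + elastic change equal): (α₁ − α₂)ΔT = P·[1/(A₁E₁) + 1/(A₂E₂)].
|α₁ − α₂|·ΔT = 24.1×10⁻⁶ × 152 = 0.003663.
1/(A₁E₁) + 1/(A₂E₂) = 1/(1375×45×10³) + 1/(1350×150×10³) = 2.11×10⁻⁸ N⁻¹.
P = 0.003663 / 2.11×10⁻⁸ = 173600 N = 173.6 kN.

P ≈ 174 kN (tensile in the magnesium alloy)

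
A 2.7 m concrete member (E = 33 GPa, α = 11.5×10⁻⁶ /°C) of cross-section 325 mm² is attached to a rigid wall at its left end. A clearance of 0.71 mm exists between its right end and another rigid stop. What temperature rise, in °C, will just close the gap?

ΔT ≈ 22.9 °C

Contact occurs when the free expansion equals the gap: αΔT L = 0.71 mm.
ΔT = 0.71 / (11.5×10⁻⁶ × 2700) = 22.87 °C.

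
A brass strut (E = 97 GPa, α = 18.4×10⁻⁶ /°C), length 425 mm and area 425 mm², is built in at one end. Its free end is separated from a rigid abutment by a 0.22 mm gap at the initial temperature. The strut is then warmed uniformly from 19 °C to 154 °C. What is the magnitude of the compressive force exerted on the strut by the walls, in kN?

Free thermal elongation = αΔT L = 18.4×10⁻⁶ × 135 × 425 = 1.056 mm.
This exceeds the 0.22 mm gap, so the wall pushes back. The portion of expansion that must be recovered elastically is δ_free − gap = 1.056 − 0.22 = 0.8357 mm.
Compatibility: PL/(AE) = 0.8357 mm, so σ = P/A = E × (0.8357/425) = 190.7 MPa.
P = σA = 190.7 × 425 = 81.06 kN.

P ≈ 81.1 kN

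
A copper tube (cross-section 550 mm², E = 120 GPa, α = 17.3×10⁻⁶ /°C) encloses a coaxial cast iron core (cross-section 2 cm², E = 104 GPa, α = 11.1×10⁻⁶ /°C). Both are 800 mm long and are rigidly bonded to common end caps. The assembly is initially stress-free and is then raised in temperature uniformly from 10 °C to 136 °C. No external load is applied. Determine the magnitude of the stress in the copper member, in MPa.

σ ≈ 22.5 MPa (compressive)

Equilibrium of a rigid end plate with no external load gives equal and opposite internal forces ±P in the two members. Since α_{copper} > α_{cast iron}, heating drives the copper into compression and the cast iron into tension.
Equating the net (thermal + elastic) strains gives |α₁ − α₂|·ΔT = P·[1/(A₁E₁) + 1/(A₂E₂)].
|α₁ − α₂|·ΔT = 6.2×10⁻⁶ × 126 = 0.0007812.
1/(A₁E₁) + 1/(A₂E₂) = 1/(550×120×10³) + 1/(200×104×10³) = 6.323×10⁻⁸ N⁻¹.
P = 0.0007812 / 6.323×10⁻⁸ = 12360 N = 12.36 kN.
σ_{copper} = P/A₁ = 12360/550 = 22.46 MPa, compressive.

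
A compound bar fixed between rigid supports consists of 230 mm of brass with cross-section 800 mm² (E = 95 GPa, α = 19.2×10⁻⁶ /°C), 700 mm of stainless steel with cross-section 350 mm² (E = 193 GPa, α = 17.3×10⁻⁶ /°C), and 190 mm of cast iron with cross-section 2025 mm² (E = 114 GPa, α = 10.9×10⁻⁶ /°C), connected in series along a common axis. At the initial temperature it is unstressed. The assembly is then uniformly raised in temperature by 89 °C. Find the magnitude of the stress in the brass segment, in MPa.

Free thermal expansion of the whole bar: Σ αᵢΔT Lᵢ = 19.2×10⁻⁶×89×230 + 17.3×10⁻⁶×89×700 + 10.9×10⁻⁶×89×190 = 1.655 mm.
Since the ends are fixed, an axial force P builds up, equal in every segment, with P · Σ Lᵢ/(AᵢEᵢ) = δ_free.
The series flexibility is Σ Lᵢ/(AᵢEᵢ) = 230/(800×95×10³) + 700/(350×193×10³) + 190/(2025×114×10³) = 1.421×10⁻⁵ mm/N.
Hence P = δ_free / Σ(L/AE) = 1.655/1.421×10⁻⁵ = 116.5 kN (compressive).
σ_{brass} = P / A = 116500 / 800 = 145.6 MPa.

σ ≈ 146 MPa (compressive)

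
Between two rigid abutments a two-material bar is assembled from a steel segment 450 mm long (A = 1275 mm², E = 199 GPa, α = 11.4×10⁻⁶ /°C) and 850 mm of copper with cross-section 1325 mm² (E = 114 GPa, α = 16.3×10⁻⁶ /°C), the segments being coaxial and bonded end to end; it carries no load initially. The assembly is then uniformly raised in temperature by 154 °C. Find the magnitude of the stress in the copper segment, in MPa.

Free thermal expansion of the whole bar: Σ αᵢΔT Lᵢ = 11.4×10⁻⁶×154×450 + 16.3×10⁻⁶×154×850 = 2.924 mm.
Since the ends are fixed, an axial force P builds up, equal in every segment, with P · Σ Lᵢ/(AᵢEᵢ) = δ_free.
The series flexibility is Σ Lᵢ/(AᵢEᵢ) = 450/(1275×199×10³) + 850/(1325×114×10³) = 7.401×10⁻⁶ mm/N.
P = 2.924 / 7.401×10⁻⁶ = 395000 N = 395 kN, compressive.
σ_{copper} = P / A = 395000 / 1325 = 298.1 MPa.

σ ≈ 298 MPa (compressive)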